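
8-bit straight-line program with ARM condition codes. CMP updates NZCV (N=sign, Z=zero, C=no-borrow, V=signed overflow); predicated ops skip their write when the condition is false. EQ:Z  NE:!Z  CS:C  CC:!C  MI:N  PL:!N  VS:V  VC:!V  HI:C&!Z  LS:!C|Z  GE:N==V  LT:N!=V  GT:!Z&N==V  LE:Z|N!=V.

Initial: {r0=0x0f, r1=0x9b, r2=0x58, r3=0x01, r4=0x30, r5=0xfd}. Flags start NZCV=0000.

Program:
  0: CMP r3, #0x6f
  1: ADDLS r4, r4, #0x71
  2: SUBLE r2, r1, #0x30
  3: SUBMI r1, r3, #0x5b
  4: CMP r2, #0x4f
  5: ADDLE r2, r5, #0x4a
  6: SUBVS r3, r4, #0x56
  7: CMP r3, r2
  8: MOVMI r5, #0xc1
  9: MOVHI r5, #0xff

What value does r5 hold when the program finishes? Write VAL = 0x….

VAL = 0xc1

0: ✓ CMP  NZCV=1000
1: ✓ ADDLS  r4←0xa1
2: ✓ SUBLE  r2←0x6b
3: ✓ SUBMI  r1←0xa6
4: ✓ CMP  NZCV=0010
5: · ADDLE
6: · SUBVS
7: ✓ CMP  NZCV=1000
8: ✓ MOVMI  r5←0xc1
9: · MOVHI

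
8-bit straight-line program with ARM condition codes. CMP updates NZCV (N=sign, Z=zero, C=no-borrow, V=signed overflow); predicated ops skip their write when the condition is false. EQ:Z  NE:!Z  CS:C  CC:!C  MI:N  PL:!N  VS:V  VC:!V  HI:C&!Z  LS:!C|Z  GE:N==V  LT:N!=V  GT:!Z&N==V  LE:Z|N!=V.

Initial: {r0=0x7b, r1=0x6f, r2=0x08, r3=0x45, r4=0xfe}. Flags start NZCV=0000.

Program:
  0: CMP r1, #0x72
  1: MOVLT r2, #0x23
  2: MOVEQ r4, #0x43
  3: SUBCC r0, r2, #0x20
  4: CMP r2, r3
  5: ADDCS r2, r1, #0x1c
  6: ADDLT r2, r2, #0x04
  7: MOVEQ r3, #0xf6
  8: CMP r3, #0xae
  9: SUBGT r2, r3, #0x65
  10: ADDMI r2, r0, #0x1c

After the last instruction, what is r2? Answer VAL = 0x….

[0] flags=1000 → (cmp)
[1] flags=1000 LT?T → r2=0x23
[2] flags=1000 EQ?F → skip
[3] flags=1000 CC?T → r0=0x03
[4] flags=1000 → (cmp)
[5] flags=1000 CS?F → skip
[6] flags=1000 LT?T → r2=0x27
[7] flags=1000 EQ?F → skip
[8] flags=1001 → (cmp)
[9] flags=1001 GT?T → r2=0xe0
[10] flags=1001 MI?T → r2=0x1f

VAL = 0x1f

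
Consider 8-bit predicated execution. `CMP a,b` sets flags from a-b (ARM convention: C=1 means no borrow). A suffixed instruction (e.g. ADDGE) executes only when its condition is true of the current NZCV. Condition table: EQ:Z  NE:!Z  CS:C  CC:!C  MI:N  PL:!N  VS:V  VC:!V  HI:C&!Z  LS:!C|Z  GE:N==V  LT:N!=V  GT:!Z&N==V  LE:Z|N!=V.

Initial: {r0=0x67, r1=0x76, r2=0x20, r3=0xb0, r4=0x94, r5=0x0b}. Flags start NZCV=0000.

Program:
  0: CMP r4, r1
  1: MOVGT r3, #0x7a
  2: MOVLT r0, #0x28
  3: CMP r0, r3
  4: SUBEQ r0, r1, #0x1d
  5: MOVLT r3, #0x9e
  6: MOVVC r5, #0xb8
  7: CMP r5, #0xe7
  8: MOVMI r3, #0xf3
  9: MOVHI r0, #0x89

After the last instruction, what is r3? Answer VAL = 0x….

VAL = 0xf3

0: ✓ CMP  NZCV=0011
1: · MOVGT
2: ✓ MOVLT  r0←0x28
3: ✓ CMP  NZCV=0000
4: · SUBEQ
5: · MOVLT
6: ✓ MOVVC  r5←0xb8
7: ✓ CMP  NZCV=1000
8: ✓ MOVMI  r3←0xf3
9: · MOVHI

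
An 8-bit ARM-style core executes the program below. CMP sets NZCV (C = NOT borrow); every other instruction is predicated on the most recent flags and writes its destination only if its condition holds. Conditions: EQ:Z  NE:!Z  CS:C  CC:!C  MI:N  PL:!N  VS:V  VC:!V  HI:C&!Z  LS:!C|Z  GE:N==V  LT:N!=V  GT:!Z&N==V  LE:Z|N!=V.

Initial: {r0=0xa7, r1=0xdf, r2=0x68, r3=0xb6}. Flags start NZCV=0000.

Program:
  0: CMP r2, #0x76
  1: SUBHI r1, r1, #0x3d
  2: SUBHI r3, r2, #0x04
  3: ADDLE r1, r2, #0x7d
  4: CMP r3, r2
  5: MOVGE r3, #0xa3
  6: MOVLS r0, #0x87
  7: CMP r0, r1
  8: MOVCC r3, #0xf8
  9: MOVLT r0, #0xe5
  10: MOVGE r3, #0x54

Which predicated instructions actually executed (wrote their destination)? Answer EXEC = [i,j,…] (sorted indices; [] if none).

EXEC = [3,8,9]

[0] flags=1000 → (cmp)
[1] flags=1000 HI?F → skip
[2] flags=1000 HI?F → skip
[3] flags=1000 LE?T → r1=0xe5
[4] flags=0011 → (cmp)
[5] flags=0011 GE?F → skip
[6] flags=0011 LS?F → skip
[7] flags=1000 → (cmp)
[8] flags=1000 CC?T → r3=0xf8
[9] flags=1000 LT?T → r0=0xe5
[10] flags=1000 GE?F → skip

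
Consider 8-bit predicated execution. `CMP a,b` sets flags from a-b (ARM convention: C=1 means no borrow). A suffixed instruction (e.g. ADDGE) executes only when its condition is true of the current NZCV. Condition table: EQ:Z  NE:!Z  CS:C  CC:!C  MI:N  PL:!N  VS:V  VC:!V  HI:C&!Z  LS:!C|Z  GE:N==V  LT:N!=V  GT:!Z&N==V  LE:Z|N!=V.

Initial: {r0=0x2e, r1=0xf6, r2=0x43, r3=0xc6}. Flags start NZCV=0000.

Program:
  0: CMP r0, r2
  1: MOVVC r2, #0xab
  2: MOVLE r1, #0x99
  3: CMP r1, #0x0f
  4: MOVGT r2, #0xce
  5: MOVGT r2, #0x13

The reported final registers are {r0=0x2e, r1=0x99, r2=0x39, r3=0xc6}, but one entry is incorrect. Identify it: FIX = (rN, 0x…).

FIX = (r2, 0xab)

0: ✓ CMP  NZCV=1000
1: ✓ MOVVC  r2←0xab
2: ✓ MOVLE  r1←0x99
3: ✓ CMP  NZCV=1010
4: · MOVGT
5: · MOVGT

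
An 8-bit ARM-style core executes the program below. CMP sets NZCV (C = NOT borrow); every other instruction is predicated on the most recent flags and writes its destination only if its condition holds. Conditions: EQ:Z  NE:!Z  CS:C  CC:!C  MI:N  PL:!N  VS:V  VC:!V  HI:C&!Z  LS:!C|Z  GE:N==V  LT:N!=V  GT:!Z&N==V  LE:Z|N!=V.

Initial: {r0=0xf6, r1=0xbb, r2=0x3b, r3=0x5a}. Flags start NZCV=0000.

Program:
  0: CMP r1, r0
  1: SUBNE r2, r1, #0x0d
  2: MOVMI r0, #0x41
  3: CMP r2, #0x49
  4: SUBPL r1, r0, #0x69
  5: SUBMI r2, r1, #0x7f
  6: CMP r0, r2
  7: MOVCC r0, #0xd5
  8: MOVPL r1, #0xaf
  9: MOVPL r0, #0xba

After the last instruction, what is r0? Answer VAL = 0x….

VAL = 0xd5

0: ✓ CMP  NZCV=1000
1: ✓ SUBNE  r2←0xae
2: ✓ MOVMI  r0←0x41
3: ✓ CMP  NZCV=0011
4: ✓ SUBPL  r1←0xd8
5: · SUBMI
6: ✓ CMP  NZCV=1001
7: ✓ MOVCC  r0←0xd5
8: · MOVPL
9: · MOVPL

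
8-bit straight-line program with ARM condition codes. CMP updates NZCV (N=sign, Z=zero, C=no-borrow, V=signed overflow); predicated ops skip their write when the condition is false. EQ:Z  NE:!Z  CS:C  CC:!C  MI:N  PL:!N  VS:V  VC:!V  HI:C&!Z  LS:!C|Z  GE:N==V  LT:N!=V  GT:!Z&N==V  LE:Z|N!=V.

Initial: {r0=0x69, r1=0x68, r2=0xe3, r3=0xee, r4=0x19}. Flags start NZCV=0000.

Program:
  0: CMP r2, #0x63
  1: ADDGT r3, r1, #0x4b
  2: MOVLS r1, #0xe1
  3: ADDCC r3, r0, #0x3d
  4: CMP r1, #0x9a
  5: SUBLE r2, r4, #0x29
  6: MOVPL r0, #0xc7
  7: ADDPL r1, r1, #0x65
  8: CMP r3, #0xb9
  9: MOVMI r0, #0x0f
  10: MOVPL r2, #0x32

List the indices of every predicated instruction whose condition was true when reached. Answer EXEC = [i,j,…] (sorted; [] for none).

[0] flags=1010 → (cmp)
[1] flags=1010 GT?F → skip
[2] flags=1010 LS?F → skip
[3] flags=1010 CC?F → skip
[4] flags=1001 → (cmp)
[5] flags=1001 LE?F → skip
[6] flags=1001 PL?F → skip
[7] flags=1001 PL?F → skip
[8] flags=0010 → (cmp)
[9] flags=0010 MI?F → skip
[10] flags=0010 PL?T → r2=0x32

EXEC = [10]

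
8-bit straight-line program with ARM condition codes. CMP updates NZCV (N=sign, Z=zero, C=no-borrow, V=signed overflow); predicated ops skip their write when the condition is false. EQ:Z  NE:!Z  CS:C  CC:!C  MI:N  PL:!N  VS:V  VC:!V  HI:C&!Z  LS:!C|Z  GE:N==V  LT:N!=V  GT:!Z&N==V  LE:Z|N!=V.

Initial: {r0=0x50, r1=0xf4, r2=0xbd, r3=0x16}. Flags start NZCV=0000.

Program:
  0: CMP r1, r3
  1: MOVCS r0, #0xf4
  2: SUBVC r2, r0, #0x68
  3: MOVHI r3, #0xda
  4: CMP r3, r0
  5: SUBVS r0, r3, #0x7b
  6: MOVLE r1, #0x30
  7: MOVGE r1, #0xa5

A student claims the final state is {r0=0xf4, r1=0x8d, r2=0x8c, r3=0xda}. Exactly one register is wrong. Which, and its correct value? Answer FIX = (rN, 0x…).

[0] flags=1010 → (cmp)
[1] flags=1010 CS?T → r0=0xf4
[2] flags=1010 VC?T → r2=0x8c
[3] flags=1010 HI?T → r3=0xda
[4] flags=1000 → (cmp)
[5] flags=1000 VS?F → skip
[6] flags=1000 LE?T → r1=0x30
[7] flags=1000 GE?F → skip

FIX = (r1, 0x30)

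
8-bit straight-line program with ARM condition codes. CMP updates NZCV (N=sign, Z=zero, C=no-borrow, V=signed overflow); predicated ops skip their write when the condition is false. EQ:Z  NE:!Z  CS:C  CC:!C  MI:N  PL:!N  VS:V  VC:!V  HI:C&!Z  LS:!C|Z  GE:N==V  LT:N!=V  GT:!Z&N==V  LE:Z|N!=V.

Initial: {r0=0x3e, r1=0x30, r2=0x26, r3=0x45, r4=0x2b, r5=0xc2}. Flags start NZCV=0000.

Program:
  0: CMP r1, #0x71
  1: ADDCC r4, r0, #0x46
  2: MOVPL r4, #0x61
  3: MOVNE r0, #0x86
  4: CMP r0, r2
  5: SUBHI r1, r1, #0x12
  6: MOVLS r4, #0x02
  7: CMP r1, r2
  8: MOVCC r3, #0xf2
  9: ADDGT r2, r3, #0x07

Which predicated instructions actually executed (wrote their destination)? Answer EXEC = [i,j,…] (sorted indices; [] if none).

[0] flags=1000 → (cmp)
[1] flags=1000 CC?T → r4=0x84
[2] flags=1000 PL?F → skip
[3] flags=1000 NE?T → r0=0x86
[4] flags=0011 → (cmp)
[5] flags=0011 HI?T → r1=0x1e
[6] flags=0011 LS?F → skip
[7] flags=1000 → (cmp)
[8] flags=1000 CC?T → r3=0xf2
[9] flags=1000 GT?F → skip

EXEC = [1,3,5,8]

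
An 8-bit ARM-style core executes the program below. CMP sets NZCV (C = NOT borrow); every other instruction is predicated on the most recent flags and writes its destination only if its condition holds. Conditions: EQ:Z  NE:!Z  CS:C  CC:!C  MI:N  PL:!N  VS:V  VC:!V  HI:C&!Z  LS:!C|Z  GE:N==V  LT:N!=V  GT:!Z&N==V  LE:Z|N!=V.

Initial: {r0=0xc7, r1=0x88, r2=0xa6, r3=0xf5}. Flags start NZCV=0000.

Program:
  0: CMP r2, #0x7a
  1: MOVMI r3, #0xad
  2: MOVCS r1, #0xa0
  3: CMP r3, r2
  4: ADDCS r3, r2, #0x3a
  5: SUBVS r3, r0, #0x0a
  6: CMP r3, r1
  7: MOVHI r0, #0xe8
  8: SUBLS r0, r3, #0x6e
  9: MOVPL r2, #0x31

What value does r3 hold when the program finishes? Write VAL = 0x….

VAL = 0xe0

0: ✓ CMP  NZCV=0011
1: · MOVMI
2: ✓ MOVCS  r1←0xa0
3: ✓ CMP  NZCV=0010
4: ✓ ADDCS  r3←0xe0
5: · SUBVS
6: ✓ CMP  NZCV=0010
7: ✓ MOVHI  r0←0xe8
8: · SUBLS
9: ✓ MOVPL  r2←0x31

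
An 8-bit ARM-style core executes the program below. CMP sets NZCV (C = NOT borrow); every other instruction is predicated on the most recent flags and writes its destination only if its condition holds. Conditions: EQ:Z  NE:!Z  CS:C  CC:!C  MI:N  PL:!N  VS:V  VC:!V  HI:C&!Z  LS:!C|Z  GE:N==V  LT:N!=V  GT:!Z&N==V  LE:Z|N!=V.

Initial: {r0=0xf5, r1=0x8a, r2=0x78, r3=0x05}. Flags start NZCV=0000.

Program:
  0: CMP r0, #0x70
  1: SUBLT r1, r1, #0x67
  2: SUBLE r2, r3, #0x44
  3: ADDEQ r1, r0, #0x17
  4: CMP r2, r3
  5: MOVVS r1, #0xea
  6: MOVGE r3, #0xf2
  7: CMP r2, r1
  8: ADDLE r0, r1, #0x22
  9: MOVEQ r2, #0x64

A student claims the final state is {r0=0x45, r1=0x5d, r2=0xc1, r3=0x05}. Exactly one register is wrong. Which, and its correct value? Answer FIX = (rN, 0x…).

0: ✓ CMP  NZCV=1010
1: ✓ SUBLT  r1←0x23
2: ✓ SUBLE  r2←0xc1
3: · ADDEQ
4: ✓ CMP  NZCV=1010
5: · MOVVS
6: · MOVGE
7: ✓ CMP  NZCV=1010
8: ✓ ADDLE  r0←0x45
9: · MOVEQ

FIX = (r1, 0x23)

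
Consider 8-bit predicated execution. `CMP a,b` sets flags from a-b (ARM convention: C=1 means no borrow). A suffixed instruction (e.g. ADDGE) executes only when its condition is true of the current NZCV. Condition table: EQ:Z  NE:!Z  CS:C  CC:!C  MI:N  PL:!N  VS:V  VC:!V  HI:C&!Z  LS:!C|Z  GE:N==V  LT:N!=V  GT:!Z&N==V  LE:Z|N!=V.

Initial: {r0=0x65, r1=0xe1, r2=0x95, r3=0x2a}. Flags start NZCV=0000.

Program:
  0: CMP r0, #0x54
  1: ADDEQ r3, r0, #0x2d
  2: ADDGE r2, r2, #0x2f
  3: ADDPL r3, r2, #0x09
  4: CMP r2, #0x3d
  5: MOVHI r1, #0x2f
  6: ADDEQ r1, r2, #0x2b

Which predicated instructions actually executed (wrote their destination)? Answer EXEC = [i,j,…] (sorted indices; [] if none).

[0] flags=0010 → (cmp)
[1] flags=0010 EQ?F → skip
[2] flags=0010 GE?T → r2=0xc4
[3] flags=0010 PL?T → r3=0xcd
[4] flags=1010 → (cmp)
[5] flags=1010 HI?T → r1=0x2f
[6] flags=1010 EQ?F → skip

EXEC = [2,3,5]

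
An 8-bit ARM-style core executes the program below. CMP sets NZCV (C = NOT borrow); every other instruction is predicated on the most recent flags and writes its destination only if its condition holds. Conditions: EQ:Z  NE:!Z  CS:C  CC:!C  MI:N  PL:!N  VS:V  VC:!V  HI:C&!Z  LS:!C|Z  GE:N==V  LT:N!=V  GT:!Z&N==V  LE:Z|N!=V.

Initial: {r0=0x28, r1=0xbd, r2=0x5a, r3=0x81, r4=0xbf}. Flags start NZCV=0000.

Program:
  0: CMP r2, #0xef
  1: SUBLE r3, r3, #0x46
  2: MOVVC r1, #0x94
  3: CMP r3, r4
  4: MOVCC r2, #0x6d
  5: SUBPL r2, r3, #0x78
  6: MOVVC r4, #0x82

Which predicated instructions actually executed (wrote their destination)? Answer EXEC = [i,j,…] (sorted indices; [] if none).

EXEC = [2,4,6]

[0] flags=0000 → (cmp)
[1] flags=0000 LE?F → skip
[2] flags=0000 VC?T → r1=0x94
[3] flags=1000 → (cmp)
[4] flags=1000 CC?T → r2=0x6d
[5] flags=1000 PL?F → skip
[6] flags=1000 VC?T → r4=0x82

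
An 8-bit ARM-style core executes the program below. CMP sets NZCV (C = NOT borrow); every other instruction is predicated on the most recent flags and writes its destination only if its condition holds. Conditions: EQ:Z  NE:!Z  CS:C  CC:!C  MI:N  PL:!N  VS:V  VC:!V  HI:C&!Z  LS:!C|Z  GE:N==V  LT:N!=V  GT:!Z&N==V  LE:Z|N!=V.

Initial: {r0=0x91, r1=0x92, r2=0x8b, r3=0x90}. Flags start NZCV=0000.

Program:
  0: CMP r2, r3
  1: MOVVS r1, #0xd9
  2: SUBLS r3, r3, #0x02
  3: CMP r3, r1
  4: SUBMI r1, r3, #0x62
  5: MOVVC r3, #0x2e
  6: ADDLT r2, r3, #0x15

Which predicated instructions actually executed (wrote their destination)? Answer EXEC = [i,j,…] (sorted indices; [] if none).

EXEC = [2,4,5,6]

[0] flags=1000 → (cmp)
[1] flags=1000 VS?F → skip
[2] flags=1000 LS?T → r3=0x8e
[3] flags=1000 → (cmp)
[4] flags=1000 MI?T → r1=0x2c
[5] flags=1000 VC?T → r3=0x2e
[6] flags=1000 LT?T → r2=0x43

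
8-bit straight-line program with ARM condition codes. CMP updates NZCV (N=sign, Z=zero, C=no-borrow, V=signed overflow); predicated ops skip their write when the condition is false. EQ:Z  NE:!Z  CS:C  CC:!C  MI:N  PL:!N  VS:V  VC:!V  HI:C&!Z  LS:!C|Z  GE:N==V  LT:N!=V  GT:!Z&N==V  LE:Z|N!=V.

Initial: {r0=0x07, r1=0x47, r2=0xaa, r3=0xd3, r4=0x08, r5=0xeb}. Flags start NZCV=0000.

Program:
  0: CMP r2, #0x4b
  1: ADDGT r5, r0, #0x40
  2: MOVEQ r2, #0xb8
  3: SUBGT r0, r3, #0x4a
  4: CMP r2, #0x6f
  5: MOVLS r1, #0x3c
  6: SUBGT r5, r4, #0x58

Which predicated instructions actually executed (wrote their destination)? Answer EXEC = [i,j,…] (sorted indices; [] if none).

0: ✓ CMP  NZCV=0011
1: · ADDGT
2: · MOVEQ
3: · SUBGT
4: ✓ CMP  NZCV=0011
5: · MOVLS
6: · SUBGT

EXEC = []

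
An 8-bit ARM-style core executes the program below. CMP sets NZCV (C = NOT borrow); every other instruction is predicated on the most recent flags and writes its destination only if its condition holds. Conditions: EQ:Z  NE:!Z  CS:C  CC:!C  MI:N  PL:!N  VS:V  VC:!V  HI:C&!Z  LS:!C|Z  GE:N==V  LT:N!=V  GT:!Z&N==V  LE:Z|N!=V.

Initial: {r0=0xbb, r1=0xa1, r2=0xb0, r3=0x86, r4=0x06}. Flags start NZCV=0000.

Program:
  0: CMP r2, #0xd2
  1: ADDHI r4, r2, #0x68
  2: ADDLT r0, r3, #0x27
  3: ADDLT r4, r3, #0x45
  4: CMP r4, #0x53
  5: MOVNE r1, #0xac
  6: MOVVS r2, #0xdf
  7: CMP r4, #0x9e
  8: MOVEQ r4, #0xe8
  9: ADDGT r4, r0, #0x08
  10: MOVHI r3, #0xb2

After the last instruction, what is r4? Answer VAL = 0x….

VAL = 0xb5

[0] flags=1000 → (cmp)
[1] flags=1000 HI?F → skip
[2] flags=1000 LT?T → r0=0xad
[3] flags=1000 LT?T → r4=0xcb
[4] flags=0011 → (cmp)
[5] flags=0011 NE?T → r1=0xac
[6] flags=0011 VS?T → r2=0xdf
[7] flags=0010 → (cmp)
[8] flags=0010 EQ?F → skip
[9] flags=0010 GT?T → r4=0xb5
[10] flags=0010 HI?T → r3=0xb2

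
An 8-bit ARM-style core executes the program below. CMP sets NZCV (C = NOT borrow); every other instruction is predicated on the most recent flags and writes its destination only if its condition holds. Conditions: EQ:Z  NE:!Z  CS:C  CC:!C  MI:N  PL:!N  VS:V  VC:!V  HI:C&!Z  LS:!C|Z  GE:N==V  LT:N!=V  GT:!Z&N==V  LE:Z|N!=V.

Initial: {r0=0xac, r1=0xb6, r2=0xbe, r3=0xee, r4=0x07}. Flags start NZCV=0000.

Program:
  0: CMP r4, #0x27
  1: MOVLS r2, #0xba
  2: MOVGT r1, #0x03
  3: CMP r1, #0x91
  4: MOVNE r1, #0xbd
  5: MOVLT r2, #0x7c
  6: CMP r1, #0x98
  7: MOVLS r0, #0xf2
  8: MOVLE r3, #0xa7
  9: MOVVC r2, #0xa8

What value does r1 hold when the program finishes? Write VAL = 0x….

0: ✓ CMP  NZCV=1000
1: ✓ MOVLS  r2←0xba
2: · MOVGT
3: ✓ CMP  NZCV=0010
4: ✓ MOVNE  r1←0xbd
5: · MOVLT
6: ✓ CMP  NZCV=0010
7: · MOVLS
8: · MOVLE
9: ✓ MOVVC  r2←0xa8

VAL = 0xbd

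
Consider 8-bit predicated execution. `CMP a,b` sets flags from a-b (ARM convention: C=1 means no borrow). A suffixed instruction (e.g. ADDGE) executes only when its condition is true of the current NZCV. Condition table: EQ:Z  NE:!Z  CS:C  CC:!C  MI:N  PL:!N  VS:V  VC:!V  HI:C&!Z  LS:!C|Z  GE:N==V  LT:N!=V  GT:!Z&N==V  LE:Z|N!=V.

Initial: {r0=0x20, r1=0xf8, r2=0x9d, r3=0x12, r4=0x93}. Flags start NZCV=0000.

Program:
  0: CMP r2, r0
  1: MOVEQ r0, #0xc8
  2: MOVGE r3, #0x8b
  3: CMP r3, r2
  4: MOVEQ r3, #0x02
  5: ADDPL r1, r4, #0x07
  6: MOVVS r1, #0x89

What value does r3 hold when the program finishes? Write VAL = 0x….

VAL = 0x12

[0] flags=0011 → (cmp)
[1] flags=0011 EQ?F → skip
[2] flags=0011 GE?F → skip
[3] flags=0000 → (cmp)
[4] flags=0000 EQ?F → skip
[5] flags=0000 PL?T → r1=0x9a
[6] flags=0000 VS?F → skip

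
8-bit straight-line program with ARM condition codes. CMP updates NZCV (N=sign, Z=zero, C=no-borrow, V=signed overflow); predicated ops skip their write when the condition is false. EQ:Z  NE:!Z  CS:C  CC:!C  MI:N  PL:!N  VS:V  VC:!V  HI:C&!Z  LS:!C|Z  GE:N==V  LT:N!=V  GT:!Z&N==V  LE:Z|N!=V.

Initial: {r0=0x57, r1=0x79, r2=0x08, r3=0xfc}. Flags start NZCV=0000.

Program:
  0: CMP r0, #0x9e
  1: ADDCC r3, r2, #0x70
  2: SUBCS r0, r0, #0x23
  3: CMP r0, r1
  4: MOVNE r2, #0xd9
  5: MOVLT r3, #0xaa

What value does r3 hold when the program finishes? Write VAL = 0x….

[0] flags=1001 → (cmp)
[1] flags=1001 CC?T → r3=0x78
[2] flags=1001 CS?F → skip
[3] flags=1000 → (cmp)
[4] flags=1000 NE?T → r2=0xd9
[5] flags=1000 LT?T → r3=0xaa

VAL = 0xaa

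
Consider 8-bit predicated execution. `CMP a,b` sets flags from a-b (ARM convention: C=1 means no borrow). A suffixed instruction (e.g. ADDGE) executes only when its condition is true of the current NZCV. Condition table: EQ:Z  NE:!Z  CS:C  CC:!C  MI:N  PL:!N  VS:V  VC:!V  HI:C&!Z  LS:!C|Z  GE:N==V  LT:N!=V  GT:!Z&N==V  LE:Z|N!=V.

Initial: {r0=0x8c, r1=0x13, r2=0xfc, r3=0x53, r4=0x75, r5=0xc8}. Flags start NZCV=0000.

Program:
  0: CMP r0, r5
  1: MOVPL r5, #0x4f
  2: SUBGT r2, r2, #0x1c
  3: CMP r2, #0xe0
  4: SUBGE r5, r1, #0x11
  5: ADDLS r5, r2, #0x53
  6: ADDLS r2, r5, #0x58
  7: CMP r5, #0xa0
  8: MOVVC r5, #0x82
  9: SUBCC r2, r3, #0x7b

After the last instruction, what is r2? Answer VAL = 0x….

[0] flags=1000 → (cmp)
[1] flags=1000 PL?F → skip
[2] flags=1000 GT?F → skip
[3] flags=0010 → (cmp)
[4] flags=0010 GE?T → r5=0x02
[5] flags=0010 LS?F → skip
[6] flags=0010 LS?F → skip
[7] flags=0000 → (cmp)
[8] flags=0000 VC?T → r5=0x82
[9] flags=0000 CC?T → r2=0xd8

VAL = 0xd8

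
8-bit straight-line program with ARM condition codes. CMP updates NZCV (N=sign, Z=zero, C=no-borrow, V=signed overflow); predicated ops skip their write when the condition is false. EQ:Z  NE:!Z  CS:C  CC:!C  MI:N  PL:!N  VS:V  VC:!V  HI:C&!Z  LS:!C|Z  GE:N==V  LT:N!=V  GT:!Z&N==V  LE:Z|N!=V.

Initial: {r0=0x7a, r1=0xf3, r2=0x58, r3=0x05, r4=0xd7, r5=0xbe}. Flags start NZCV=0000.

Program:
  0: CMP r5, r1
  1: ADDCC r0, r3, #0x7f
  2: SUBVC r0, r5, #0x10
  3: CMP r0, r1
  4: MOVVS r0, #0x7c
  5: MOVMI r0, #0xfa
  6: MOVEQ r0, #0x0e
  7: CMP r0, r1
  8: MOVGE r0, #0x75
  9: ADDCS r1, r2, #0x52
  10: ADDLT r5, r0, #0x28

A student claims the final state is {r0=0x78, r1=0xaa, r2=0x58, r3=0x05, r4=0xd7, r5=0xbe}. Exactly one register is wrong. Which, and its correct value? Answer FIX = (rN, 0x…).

FIX = (r0, 0x75)

0: ✓ CMP  NZCV=1000
1: ✓ ADDCC  r0←0x84
2: ✓ SUBVC  r0←0xae
3: ✓ CMP  NZCV=1000
4: · MOVVS
5: ✓ MOVMI  r0←0xfa
6: · MOVEQ
7: ✓ CMP  NZCV=0010
8: ✓ MOVGE  r0←0x75
9: ✓ ADDCS  r1←0xaa
10: · ADDLT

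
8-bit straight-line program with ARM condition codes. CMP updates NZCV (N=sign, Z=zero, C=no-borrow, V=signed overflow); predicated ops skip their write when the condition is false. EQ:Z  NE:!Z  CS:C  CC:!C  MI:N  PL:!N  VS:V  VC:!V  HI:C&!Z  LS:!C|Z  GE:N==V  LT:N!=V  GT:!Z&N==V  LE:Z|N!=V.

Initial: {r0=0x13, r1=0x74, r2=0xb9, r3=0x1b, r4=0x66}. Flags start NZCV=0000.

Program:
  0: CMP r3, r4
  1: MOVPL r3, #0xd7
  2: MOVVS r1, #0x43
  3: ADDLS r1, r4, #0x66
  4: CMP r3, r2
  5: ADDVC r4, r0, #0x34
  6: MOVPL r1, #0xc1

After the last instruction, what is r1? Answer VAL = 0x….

VAL = 0xc1

[0] flags=1000 → (cmp)
[1] flags=1000 PL?F → skip
[2] flags=1000 VS?F → skip
[3] flags=1000 LS?T → r1=0xcc
[4] flags=0000 → (cmp)
[5] flags=0000 VC?T → r4=0x47
[6] flags=0000 PL?T → r1=0xc1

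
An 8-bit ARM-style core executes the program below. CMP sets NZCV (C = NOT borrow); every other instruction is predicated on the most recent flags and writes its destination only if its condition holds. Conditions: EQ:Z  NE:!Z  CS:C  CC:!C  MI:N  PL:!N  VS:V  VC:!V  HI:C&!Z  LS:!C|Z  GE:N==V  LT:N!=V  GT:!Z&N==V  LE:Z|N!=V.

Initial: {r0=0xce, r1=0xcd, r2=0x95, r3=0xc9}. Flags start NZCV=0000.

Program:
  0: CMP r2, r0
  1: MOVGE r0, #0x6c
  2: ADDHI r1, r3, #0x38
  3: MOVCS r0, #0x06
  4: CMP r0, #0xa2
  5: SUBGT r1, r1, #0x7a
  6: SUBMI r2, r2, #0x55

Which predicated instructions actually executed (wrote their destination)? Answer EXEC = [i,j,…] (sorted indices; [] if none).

0: ✓ CMP  NZCV=1000
1: · MOVGE
2: · ADDHI
3: · MOVCS
4: ✓ CMP  NZCV=0010
5: ✓ SUBGT  r1←0x53
6: · SUBMI

EXEC = [5]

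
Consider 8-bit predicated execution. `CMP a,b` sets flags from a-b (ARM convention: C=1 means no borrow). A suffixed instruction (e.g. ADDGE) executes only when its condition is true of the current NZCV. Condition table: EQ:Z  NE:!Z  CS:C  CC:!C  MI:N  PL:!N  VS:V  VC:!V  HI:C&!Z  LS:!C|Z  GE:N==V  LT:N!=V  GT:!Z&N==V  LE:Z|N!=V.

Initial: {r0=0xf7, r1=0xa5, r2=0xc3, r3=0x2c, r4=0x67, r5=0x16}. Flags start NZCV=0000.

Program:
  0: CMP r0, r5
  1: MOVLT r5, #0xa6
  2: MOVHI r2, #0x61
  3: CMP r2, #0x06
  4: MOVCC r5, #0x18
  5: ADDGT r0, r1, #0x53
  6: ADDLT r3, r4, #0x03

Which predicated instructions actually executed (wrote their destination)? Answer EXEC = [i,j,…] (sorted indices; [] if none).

0: ✓ CMP  NZCV=1010
1: ✓ MOVLT  r5←0xa6
2: ✓ MOVHI  r2←0x61
3: ✓ CMP  NZCV=0010
4: · MOVCC
5: ✓ ADDGT  r0←0xf8
6: · ADDLT

EXEC = [1,2,5]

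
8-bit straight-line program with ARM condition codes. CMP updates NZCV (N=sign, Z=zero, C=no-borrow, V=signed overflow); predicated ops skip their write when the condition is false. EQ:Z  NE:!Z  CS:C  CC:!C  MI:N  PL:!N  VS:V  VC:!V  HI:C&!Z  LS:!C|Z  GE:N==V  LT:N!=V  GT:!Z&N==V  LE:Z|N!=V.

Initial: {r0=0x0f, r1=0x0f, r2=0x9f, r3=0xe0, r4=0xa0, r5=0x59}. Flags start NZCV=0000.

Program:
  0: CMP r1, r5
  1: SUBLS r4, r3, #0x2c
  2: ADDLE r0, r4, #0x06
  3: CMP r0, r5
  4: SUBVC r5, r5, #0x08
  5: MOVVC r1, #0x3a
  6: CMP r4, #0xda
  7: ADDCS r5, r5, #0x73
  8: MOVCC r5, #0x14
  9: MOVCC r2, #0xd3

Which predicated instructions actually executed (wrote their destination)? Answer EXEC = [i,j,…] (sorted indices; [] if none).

EXEC = [1,2,8,9]

0: ✓ CMP  NZCV=1000
1: ✓ SUBLS  r4←0xb4
2: ✓ ADDLE  r0←0xba
3: ✓ CMP  NZCV=0011
4: · SUBVC
5: · MOVVC
6: ✓ CMP  NZCV=1000
7: · ADDCS
8: ✓ MOVCC  r5←0x14
9: ✓ MOVCC  r2←0xd3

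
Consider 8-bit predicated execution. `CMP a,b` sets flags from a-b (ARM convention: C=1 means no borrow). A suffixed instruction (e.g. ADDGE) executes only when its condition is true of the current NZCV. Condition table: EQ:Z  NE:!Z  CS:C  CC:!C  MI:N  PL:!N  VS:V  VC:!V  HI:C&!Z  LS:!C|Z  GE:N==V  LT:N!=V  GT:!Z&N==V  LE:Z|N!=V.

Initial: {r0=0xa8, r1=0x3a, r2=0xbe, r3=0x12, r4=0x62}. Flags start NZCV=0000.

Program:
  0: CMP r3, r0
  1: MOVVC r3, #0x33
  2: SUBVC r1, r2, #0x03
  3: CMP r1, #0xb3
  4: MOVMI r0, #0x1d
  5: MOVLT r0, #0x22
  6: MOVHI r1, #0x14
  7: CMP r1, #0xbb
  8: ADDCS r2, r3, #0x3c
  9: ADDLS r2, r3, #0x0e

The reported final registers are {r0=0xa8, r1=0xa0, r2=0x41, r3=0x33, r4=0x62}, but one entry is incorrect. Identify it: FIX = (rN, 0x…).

FIX = (r1, 0x14)

0: ✓ CMP  NZCV=0000
1: ✓ MOVVC  r3←0x33
2: ✓ SUBVC  r1←0xbb
3: ✓ CMP  NZCV=0010
4: · MOVMI
5: · MOVLT
6: ✓ MOVHI  r1←0x14
7: ✓ CMP  NZCV=0000
8: · ADDCS
9: ✓ ADDLS  r2←0x41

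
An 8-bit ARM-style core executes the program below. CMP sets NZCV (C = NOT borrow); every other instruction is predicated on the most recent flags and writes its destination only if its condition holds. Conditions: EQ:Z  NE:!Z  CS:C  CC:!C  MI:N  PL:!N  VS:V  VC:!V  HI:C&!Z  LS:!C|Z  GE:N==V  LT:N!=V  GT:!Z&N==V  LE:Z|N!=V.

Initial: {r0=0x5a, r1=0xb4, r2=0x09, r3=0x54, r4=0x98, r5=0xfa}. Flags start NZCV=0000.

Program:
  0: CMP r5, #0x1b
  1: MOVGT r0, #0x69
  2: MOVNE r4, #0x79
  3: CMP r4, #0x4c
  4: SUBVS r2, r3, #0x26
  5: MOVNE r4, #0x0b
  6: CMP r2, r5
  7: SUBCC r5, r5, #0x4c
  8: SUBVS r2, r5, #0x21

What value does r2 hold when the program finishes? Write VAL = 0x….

[0] flags=1010 → (cmp)
[1] flags=1010 GT?F → skip
[2] flags=1010 NE?T → r4=0x79
[3] flags=0010 → (cmp)
[4] flags=0010 VS?F → skip
[5] flags=0010 NE?T → r4=0x0b
[6] flags=0000 → (cmp)
[7] flags=0000 CC?T → r5=0xae
[8] flags=0000 VS?F → skip

VAL = 0x09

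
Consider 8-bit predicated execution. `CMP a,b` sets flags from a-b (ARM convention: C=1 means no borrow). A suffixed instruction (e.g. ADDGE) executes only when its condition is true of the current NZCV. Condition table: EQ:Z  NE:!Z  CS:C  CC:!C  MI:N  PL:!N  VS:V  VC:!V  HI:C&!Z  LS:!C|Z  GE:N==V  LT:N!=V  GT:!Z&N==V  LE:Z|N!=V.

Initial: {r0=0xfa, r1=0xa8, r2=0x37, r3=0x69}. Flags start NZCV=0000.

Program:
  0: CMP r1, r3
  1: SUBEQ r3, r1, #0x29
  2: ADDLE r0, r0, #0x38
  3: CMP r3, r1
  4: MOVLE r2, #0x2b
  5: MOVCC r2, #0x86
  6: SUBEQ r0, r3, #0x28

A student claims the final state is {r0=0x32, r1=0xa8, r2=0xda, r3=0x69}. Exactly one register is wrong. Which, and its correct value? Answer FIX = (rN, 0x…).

FIX = (r2, 0x86)

[0] flags=0011 → (cmp)
[1] flags=0011 EQ?F → skip
[2] flags=0011 LE?T → r0=0x32
[3] flags=1001 → (cmp)
[4] flags=1001 LE?F → skip
[5] flags=1001 CC?T → r2=0x86
[6] flags=1001 EQ?F → skip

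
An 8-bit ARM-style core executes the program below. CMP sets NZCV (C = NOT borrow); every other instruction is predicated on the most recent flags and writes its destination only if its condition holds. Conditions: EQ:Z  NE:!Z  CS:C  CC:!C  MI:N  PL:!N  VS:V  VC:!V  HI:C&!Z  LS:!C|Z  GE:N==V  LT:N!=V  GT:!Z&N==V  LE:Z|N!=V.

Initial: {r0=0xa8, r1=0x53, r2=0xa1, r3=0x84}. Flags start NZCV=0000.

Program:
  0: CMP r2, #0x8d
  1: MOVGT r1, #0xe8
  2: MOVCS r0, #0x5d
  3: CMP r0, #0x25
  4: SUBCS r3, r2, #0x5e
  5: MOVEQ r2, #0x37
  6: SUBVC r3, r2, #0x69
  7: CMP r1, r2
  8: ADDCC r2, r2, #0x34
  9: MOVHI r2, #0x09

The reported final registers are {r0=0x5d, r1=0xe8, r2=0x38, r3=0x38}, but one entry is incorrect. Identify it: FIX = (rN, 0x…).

0: ✓ CMP  NZCV=0010
1: ✓ MOVGT  r1←0xe8
2: ✓ MOVCS  r0←0x5d
3: ✓ CMP  NZCV=0010
4: ✓ SUBCS  r3←0x43
5: · MOVEQ
6: ✓ SUBVC  r3←0x38
7: ✓ CMP  NZCV=0010
8: · ADDCC
9: ✓ MOVHI  r2←0x09

FIX = (r2, 0x09)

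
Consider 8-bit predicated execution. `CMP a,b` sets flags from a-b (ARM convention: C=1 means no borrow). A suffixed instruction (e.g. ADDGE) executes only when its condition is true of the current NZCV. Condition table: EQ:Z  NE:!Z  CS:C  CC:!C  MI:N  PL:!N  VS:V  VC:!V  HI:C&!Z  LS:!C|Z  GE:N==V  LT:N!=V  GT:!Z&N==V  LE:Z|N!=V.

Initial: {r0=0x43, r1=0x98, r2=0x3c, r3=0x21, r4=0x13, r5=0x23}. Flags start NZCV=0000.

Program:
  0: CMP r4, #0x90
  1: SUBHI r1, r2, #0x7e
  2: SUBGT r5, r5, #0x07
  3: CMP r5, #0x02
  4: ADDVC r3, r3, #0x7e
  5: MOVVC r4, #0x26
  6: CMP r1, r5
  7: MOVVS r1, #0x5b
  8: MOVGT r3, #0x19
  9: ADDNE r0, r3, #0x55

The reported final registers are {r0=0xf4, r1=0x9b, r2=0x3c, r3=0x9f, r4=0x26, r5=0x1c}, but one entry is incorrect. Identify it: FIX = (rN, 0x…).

[0] flags=1001 → (cmp)
[1] flags=1001 HI?F → skip
[2] flags=1001 GT?T → r5=0x1c
[3] flags=0010 → (cmp)
[4] flags=0010 VC?T → r3=0x9f
[5] flags=0010 VC?T → r4=0x26
[6] flags=0011 → (cmp)
[7] flags=0011 VS?T → r1=0x5b
[8] flags=0011 GT?F → skip
[9] flags=0011 NE?T → r0=0xf4

FIX = (r1, 0x5b)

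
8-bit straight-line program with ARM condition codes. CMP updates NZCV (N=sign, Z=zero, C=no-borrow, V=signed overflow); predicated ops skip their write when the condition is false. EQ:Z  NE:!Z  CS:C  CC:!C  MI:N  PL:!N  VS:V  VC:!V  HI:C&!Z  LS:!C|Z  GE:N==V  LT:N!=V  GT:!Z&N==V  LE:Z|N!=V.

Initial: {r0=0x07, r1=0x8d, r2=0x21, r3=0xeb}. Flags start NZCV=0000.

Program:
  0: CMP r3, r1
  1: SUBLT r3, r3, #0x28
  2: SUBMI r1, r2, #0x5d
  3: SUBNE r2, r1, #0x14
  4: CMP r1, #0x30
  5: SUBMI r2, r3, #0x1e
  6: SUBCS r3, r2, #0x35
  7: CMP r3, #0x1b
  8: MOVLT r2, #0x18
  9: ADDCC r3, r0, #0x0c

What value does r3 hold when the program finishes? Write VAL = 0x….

VAL = 0x44

0: ✓ CMP  NZCV=0010
1: · SUBLT
2: · SUBMI
3: ✓ SUBNE  r2←0x79
4: ✓ CMP  NZCV=0011
5: · SUBMI
6: ✓ SUBCS  r3←0x44
7: ✓ CMP  NZCV=0010
8: · MOVLT
9: · ADDCC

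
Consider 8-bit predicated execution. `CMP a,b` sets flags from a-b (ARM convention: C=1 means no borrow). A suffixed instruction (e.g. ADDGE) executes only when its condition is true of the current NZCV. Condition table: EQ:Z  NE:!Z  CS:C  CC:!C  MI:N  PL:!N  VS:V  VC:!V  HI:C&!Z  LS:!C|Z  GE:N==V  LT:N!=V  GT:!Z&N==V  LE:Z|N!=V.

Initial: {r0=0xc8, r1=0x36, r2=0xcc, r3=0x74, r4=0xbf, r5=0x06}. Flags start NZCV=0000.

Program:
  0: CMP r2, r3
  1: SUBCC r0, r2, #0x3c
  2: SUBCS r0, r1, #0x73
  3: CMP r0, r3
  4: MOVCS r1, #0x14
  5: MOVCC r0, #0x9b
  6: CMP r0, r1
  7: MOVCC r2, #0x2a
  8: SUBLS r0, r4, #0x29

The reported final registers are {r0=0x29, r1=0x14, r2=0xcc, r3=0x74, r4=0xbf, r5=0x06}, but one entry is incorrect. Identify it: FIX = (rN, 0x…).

FIX = (r0, 0xc3)

[0] flags=0011 → (cmp)
[1] flags=0011 CC?F → skip
[2] flags=0011 CS?T → r0=0xc3
[3] flags=0011 → (cmp)
[4] flags=0011 CS?T → r1=0x14
[5] flags=0011 CC?F → skip
[6] flags=1010 → (cmp)
[7] flags=1010 CC?F → skip
[8] flags=1010 LS?F → skip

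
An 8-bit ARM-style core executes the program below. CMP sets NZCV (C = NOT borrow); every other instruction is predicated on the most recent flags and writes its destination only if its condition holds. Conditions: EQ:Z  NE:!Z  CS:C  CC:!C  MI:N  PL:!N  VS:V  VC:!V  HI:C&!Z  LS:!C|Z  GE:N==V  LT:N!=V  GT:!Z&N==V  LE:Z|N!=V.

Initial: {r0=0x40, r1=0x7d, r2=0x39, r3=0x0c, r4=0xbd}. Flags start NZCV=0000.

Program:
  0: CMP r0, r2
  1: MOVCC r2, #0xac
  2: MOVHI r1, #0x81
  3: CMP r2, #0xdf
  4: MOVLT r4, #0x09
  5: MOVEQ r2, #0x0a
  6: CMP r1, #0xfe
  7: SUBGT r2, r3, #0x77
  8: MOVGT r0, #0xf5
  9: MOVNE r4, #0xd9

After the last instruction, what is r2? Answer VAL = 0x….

VAL = 0x39

0: ✓ CMP  NZCV=0010
1: · MOVCC
2: ✓ MOVHI  r1←0x81
3: ✓ CMP  NZCV=0000
4: · MOVLT
5: · MOVEQ
6: ✓ CMP  NZCV=1000
7: · SUBGT
8: · MOVGT
9: ✓ MOVNE  r4←0xd9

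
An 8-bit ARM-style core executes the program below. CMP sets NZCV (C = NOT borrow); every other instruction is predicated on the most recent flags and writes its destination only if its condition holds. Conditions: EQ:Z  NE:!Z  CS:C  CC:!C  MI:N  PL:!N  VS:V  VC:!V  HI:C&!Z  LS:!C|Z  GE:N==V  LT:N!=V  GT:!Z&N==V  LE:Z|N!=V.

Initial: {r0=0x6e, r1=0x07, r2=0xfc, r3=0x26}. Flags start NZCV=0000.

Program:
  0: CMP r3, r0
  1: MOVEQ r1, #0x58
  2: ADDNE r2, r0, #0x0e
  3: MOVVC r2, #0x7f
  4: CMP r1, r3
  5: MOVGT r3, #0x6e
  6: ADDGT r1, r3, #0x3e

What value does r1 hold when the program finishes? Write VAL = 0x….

VAL = 0x07

[0] flags=1000 → (cmp)
[1] flags=1000 EQ?F → skip
[2] flags=1000 NE?T → r2=0x7c
[3] flags=1000 VC?T → r2=0x7f
[4] flags=1000 → (cmp)
[5] flags=1000 GT?F → skip
[6] flags=1000 GT?F → skip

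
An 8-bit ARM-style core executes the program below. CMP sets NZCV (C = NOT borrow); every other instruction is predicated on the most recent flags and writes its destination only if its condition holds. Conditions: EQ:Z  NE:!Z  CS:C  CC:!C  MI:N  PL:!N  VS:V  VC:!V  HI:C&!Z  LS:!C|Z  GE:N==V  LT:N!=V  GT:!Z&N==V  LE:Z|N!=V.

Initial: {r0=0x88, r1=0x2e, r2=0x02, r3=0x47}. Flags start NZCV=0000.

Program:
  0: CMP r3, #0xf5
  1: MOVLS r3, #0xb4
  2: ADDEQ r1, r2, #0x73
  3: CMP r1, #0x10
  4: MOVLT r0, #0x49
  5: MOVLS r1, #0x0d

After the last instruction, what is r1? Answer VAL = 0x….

[0] flags=0000 → (cmp)
[1] flags=0000 LS?T → r3=0xb4
[2] flags=0000 EQ?F → skip
[3] flags=0010 → (cmp)
[4] flags=0010 LT?F → skip
[5] flags=0010 LS?F → skip

VAL = 0x2e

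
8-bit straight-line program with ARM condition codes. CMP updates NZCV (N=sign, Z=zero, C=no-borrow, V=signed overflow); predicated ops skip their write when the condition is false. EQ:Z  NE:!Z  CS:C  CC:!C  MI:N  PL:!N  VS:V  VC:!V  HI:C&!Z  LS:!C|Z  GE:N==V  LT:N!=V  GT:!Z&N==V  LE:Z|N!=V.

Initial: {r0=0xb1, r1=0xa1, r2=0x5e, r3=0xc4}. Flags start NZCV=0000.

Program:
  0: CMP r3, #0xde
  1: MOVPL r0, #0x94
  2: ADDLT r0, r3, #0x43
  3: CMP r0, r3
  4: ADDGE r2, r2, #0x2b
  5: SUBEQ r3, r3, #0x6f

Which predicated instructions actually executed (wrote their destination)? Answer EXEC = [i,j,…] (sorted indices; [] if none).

[0] flags=1000 → (cmp)
[1] flags=1000 PL?F → skip
[2] flags=1000 LT?T → r0=0x07
[3] flags=0000 → (cmp)
[4] flags=0000 GE?T → r2=0x89
[5] flags=0000 EQ?F → skip

EXEC = [2,4]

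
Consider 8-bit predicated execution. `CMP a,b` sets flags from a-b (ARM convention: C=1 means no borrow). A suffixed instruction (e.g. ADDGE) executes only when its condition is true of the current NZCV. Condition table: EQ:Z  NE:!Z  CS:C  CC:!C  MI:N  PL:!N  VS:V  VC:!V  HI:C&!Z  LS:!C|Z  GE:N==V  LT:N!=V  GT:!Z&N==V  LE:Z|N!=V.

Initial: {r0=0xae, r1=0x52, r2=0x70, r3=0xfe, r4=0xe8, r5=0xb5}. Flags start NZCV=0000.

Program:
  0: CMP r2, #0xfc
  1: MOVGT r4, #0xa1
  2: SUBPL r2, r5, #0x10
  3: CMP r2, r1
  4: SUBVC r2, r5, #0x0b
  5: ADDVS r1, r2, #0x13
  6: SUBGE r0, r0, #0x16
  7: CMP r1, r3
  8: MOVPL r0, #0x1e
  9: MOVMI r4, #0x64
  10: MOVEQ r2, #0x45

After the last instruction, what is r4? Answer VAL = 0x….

VAL = 0x64

[0] flags=0000 → (cmp)
[1] flags=0000 GT?T → r4=0xa1
[2] flags=0000 PL?T → r2=0xa5
[3] flags=0011 → (cmp)
[4] flags=0011 VC?F → skip
[5] flags=0011 VS?T → r1=0xb8
[6] flags=0011 GE?F → skip
[7] flags=1000 → (cmp)
[8] flags=1000 PL?F → skip
[9] flags=1000 MI?T → r4=0x64
[10] flags=1000 EQ?F → skip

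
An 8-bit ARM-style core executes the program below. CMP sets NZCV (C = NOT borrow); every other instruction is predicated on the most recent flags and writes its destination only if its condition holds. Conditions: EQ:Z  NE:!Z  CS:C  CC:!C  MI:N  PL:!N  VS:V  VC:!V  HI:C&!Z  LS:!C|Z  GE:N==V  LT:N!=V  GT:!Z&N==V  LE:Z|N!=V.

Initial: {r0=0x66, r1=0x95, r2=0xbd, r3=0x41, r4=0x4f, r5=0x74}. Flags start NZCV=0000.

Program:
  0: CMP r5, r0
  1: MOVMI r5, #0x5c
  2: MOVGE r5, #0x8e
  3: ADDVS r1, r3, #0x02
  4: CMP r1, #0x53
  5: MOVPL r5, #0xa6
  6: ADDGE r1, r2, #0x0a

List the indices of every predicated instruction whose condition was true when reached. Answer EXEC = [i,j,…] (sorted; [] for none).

0: ✓ CMP  NZCV=0010
1: · MOVMI
2: ✓ MOVGE  r5←0x8e
3: · ADDVS
4: ✓ CMP  NZCV=0011
5: ✓ MOVPL  r5←0xa6
6: · ADDGE

EXEC = [2,5]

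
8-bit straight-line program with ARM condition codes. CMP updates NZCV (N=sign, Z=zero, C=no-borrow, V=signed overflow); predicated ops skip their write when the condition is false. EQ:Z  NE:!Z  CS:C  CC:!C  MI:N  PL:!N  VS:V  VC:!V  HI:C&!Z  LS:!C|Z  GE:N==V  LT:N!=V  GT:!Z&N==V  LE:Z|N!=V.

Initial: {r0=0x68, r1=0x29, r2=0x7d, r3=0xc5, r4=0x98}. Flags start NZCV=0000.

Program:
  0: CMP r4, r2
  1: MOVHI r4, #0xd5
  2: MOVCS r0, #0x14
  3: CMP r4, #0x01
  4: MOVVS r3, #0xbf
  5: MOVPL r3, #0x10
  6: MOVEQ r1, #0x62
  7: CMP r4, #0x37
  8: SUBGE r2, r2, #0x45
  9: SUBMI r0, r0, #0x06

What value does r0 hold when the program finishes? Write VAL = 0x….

[0] flags=0011 → (cmp)
[1] flags=0011 HI?T → r4=0xd5
[2] flags=0011 CS?T → r0=0x14
[3] flags=1010 → (cmp)
[4] flags=1010 VS?F → skip
[5] flags=1010 PL?F → skip
[6] flags=1010 EQ?F → skip
[7] flags=1010 → (cmp)
[8] flags=1010 GE?F → skip
[9] flags=1010 MI?T → r0=0x0e

VAL = 0x0e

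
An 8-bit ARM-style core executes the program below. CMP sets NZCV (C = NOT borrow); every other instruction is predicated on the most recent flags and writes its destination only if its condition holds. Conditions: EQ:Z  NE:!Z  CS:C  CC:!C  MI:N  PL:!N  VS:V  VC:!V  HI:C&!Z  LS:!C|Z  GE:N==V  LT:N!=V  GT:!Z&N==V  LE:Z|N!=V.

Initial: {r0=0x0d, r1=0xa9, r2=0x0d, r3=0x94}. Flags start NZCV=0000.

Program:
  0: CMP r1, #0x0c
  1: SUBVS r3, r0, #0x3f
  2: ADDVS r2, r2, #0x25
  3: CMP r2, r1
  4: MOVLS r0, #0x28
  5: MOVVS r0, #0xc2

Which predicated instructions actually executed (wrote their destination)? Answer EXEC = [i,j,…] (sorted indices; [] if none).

EXEC = [4]

[0] flags=1010 → (cmp)
[1] flags=1010 VS?F → skip
[2] flags=1010 VS?F → skip
[3] flags=0000 → (cmp)
[4] flags=0000 LS?T → r0=0x28
[5] flags=0000 VS?F → skip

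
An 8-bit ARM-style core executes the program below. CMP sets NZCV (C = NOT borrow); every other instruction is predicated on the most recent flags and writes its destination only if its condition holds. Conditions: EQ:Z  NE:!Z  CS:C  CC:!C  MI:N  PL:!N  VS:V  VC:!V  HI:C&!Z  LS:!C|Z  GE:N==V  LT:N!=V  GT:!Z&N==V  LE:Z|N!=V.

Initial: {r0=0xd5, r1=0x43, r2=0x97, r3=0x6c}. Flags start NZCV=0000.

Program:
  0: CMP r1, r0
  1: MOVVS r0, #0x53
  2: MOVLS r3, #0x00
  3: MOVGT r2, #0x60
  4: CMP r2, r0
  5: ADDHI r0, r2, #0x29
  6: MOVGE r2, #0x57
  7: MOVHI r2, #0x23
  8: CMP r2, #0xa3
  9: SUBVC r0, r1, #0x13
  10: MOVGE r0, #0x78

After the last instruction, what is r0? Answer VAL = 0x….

VAL = 0x78

[0] flags=0000 → (cmp)
[1] flags=0000 VS?F → skip
[2] flags=0000 LS?T → r3=0x00
[3] flags=0000 GT?T → r2=0x60
[4] flags=1001 → (cmp)
[5] flags=1001 HI?F → skip
[6] flags=1001 GE?T → r2=0x57
[7] flags=1001 HI?F → skip
[8] flags=1001 → (cmp)
[9] flags=1001 VC?F → skip
[10] flags=1001 GE?T → r0=0x78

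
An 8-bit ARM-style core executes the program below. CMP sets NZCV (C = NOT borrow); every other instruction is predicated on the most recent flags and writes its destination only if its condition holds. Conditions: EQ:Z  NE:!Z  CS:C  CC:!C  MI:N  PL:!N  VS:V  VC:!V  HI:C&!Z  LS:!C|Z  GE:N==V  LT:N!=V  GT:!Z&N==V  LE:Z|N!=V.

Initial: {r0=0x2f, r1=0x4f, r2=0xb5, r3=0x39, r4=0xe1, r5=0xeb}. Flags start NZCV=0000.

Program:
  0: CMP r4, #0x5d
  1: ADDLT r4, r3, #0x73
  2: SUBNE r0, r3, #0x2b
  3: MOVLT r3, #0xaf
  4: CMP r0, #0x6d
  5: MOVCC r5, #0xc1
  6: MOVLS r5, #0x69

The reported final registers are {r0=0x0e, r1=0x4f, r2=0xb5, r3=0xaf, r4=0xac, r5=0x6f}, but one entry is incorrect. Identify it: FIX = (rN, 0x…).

0: ✓ CMP  NZCV=1010
1: ✓ ADDLT  r4←0xac
2: ✓ SUBNE  r0←0x0e
3: ✓ MOVLT  r3←0xaf
4: ✓ CMP  NZCV=1000
5: ✓ MOVCC  r5←0xc1
6: ✓ MOVLS  r5←0x69

FIX = (r5, 0x69)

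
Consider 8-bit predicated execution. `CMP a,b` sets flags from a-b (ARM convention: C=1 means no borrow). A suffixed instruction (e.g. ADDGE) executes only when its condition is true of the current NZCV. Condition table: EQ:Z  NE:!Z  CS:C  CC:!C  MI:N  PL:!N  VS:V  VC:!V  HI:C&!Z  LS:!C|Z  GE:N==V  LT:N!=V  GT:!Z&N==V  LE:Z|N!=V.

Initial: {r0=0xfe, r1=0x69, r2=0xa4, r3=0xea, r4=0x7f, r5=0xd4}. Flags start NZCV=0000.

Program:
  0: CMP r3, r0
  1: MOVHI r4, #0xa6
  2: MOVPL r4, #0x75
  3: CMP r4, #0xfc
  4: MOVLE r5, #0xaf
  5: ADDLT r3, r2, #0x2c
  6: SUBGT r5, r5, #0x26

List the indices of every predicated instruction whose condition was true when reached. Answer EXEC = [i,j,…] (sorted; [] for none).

EXEC = [6]

0: ✓ CMP  NZCV=1000
1: · MOVHI
2: · MOVPL
3: ✓ CMP  NZCV=1001
4: · MOVLE
5: · ADDLT
6: ✓ SUBGT  r5←0xae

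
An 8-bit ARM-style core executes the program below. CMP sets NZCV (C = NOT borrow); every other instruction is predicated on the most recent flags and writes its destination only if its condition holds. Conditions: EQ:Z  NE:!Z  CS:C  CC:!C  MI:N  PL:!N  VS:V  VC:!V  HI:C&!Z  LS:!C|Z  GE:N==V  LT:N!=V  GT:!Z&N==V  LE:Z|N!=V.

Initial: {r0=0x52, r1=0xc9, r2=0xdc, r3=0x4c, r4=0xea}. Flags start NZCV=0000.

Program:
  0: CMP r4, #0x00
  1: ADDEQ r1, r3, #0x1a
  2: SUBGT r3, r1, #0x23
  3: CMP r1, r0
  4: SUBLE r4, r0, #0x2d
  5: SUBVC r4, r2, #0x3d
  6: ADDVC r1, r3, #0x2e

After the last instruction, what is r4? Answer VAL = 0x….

0: ✓ CMP  NZCV=1010
1: · ADDEQ
2: · SUBGT
3: ✓ CMP  NZCV=0011
4: ✓ SUBLE  r4←0x25
5: · SUBVC
6: · ADDVC

VAL = 0x25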